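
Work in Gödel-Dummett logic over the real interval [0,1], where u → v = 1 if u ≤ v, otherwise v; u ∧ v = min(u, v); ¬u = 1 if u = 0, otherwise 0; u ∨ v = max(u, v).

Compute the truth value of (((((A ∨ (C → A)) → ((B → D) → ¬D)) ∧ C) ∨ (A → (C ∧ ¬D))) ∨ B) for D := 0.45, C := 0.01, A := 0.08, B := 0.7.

0.70

(C → A): 0.01 ≤ 0.08, so result = 1
(A ∨ (C → A)) = max(0.08, 1) = 1
(B → D): 0.7 > 0.45, so result = 0.45
¬D: Gödel ¬ of 0.45 = 0 (operand ≠ 0)
((B → D) → ¬D): 0.45 > 0, so result = 0
((A ∨ (C → A)) → ((B → D) → ¬D)): 1 > 0, so result = 0
(((A ∨ (C → A)) → ((B → D) → ¬D)) ∧ C) = min(0, 0.01) = 0
¬D: Gödel ¬ of 0.45 = 0 (operand ≠ 0)
(C ∧ ¬D) = min(0.01, 0) = 0
(A → (C ∧ ¬D)): 0.08 > 0, so result = 0
((((A ∨ (C → A)) → ((B → D) → ¬D)) ∧ C) ∨ (A → (C ∧ ¬D))) = max(0, 0) = 0
(((((A ∨ (C → A)) → ((B → D) → ¬D)) ∧ C) ∨ (A → (C ∧ ¬D))) ∨ B) = max(0, 0.7) = 0.7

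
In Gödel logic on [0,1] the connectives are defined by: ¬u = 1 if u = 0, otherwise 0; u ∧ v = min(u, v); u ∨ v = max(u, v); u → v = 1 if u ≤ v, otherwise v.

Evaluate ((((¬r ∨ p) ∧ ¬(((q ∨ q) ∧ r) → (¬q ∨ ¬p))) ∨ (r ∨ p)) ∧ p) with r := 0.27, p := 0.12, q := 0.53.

¬r: Gödel ¬ of 0.27 = 0 (operand ≠ 0)
(¬r ∨ p) = max(0, 0.12) = 0.12
(q ∨ q) = max(0.53, 0.53) = 0.53
((q ∨ q) ∧ r) = min(0.53, 0.27) = 0.27
¬q: Gödel ¬ of 0.53 = 0 (operand ≠ 0)
¬p: Gödel ¬ of 0.12 = 0 (operand ≠ 0)
(¬q ∨ ¬p) = max(0, 0) = 0
(((q ∨ q) ∧ r) → (¬q ∨ ¬p)): 0.27 > 0, so result = 0
¬(((q ∨ q) ∧ r) → (¬q ∨ ¬p)): Gödel ¬ of 0 = 1 (operand is 0)
((¬r ∨ p) ∧ ¬(((q ∨ q) ∧ r) → (¬q ∨ ¬p))) = min(0.12, 1) = 0.12
(r ∨ p) = max(0.27, 0.12) = 0.27
(((¬r ∨ p) ∧ ¬(((q ∨ q) ∧ r) → (¬q ∨ ¬p))) ∨ (r ∨ p)) = max(0.12, 0.27) = 0.27
((((¬r ∨ p) ∧ ¬(((q ∨ q) ∧ r) → (¬q ∨ ¬p))) ∨ (r ∨ p)) ∧ p) = min(0.27, 0.12) = 0.12

0.12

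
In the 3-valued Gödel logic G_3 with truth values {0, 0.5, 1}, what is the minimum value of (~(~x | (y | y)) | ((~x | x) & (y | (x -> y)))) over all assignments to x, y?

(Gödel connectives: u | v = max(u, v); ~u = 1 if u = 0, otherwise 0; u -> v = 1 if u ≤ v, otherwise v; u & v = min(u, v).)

0.50

The minimum is attained at x = 0.5, y = 0.5:
  ~x: Gödel ¬ of 0.5 = 0 (operand ≠ 0)
  (y | y) = max(0.5, 0.5) = 0.5
  (~x | (y | y)) = max(0, 0.5) = 0.5
  ~(~x | (y | y)): Gödel ¬ of 0.5 = 0 (operand ≠ 0)
  ~x: Gödel ¬ of 0.5 = 0 (operand ≠ 0)
  (~x | x) = max(0, 0.5) = 0.5
  (x -> y): 0.5 ≤ 0.5, so result = 1
  (y | (x -> y)) = max(0.5, 1) = 1
  ((~x | x) & (y | (x -> y))) = min(0.5, 1) = 0.5
  (~(~x | (y | y)) | ((~x | x) & (y | (x -> y)))) = max(0, 0.5) = 0.5
Checking all 9 assignments confirms none give a value below 0.50.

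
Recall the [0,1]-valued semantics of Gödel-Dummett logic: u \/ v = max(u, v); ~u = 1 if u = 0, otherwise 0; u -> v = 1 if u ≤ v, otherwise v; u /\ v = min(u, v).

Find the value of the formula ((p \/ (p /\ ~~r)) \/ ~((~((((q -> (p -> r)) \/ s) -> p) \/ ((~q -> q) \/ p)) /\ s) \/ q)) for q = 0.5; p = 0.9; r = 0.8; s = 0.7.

0.90

~r: Gödel ¬ of 0.8 = 0 (operand ≠ 0)
~~r: Gödel ¬ of 0 = 1 (operand is 0)
(p /\ ~~r) = min(0.9, 1) = 0.9
(p \/ (p /\ ~~r)) = max(0.9, 0.9) = 0.9
(p -> r): 0.9 > 0.8, so result = 0.8
(q -> (p -> r)): 0.5 ≤ 0.8, so result = 1
((q -> (p -> r)) \/ s) = max(1, 0.7) = 1
(((q -> (p -> r)) \/ s) -> p): 1 > 0.9, so result = 0.9
~q: Gödel ¬ of 0.5 = 0 (operand ≠ 0)
(~q -> q): 0 ≤ 0.5, so result = 1
((~q -> q) \/ p) = max(1, 0.9) = 1
((((q -> (p -> r)) \/ s) -> p) \/ ((~q -> q) \/ p)) = max(0.9, 1) = 1
~((((q -> (p -> r)) \/ s) -> p) \/ ((~q -> q) \/ p)): Gödel ¬ of 1 = 0 (operand ≠ 0)
(~((((q -> (p -> r)) \/ s) -> p) \/ ((~q -> q) \/ p)) /\ s) = min(0, 0.7) = 0
((~((((q -> (p -> r)) \/ s) -> p) \/ ((~q -> q) \/ p)) /\ s) \/ q) = max(0, 0.5) = 0.5
~((~((((q -> (p -> r)) \/ s) -> p) \/ ((~q -> q) \/ p)) /\ s) \/ q): Gödel ¬ of 0.5 = 0 (operand ≠ 0)
((p \/ (p /\ ~~r)) \/ ~((~((((q -> (p -> r)) \/ s) -> p) \/ ((~q -> q) \/ p)) /\ s) \/ q)) = max(0.9, 0) = 0.9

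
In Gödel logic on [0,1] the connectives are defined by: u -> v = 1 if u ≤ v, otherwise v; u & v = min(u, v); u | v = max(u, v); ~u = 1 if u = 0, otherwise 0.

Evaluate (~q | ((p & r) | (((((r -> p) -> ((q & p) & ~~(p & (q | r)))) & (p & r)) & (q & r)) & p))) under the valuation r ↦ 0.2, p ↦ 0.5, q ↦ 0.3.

~q: Gödel ¬ of 0.3 = 0 (operand ≠ 0)
(p & r) = min(0.5, 0.2) = 0.2
(r -> p): 0.2 ≤ 0.5, so result = 1
(q & p) = min(0.3, 0.5) = 0.3
(q | r) = max(0.3, 0.2) = 0.3
(p & (q | r)) = min(0.5, 0.3) = 0.3
~(p & (q | r)): Gödel ¬ of 0.3 = 0 (operand ≠ 0)
~~(p & (q | r)): Gödel ¬ of 0 = 1 (operand is 0)
((q & p) & ~~(p & (q | r))) = min(0.3, 1) = 0.3
((r -> p) -> ((q & p) & ~~(p & (q | r)))): 1 > 0.3, so result = 0.3
(p & r) = min(0.5, 0.2) = 0.2
(((r -> p) -> ((q & p) & ~~(p & (q | r)))) & (p & r)) = min(0.3, 0.2) = 0.2
(q & r) = min(0.3, 0.2) = 0.2
((((r -> p) -> ((q & p) & ~~(p & (q | r)))) & (p & r)) & (q & r)) = min(0.2, 0.2) = 0.2
(((((r -> p) -> ((q & p) & ~~(p & (q | r)))) & (p & r)) & (q & r)) & p) = min(0.2, 0.5) = 0.2
((p & r) | (((((r -> p) -> ((q & p) & ~~(p & (q | r)))) & (p & r)) & (q & r)) & p)) = max(0.2, 0.2) = 0.2
(~q | ((p & r) | (((((r -> p) -> ((q & p) & ~~(p & (q | r)))) & (p & r)) & (q & r)) & p))) = max(0, 0.2) = 0.2

0.20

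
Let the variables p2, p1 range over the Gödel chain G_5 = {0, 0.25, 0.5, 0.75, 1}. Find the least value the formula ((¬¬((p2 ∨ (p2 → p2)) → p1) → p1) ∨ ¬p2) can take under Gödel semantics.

The minimum is attained at p2 = 0.25, p1 = 0.25:
  (p2 → p2): 0.25 ≤ 0.25, so result = 1
  (p2 ∨ (p2 → p2)) = max(0.25, 1) = 1
  ((p2 ∨ (p2 → p2)) → p1): 1 > 0.25, so result = 0.25
  ¬((p2 ∨ (p2 → p2)) → p1): Gödel ¬ of 0.25 = 0 (operand ≠ 0)
  ¬¬((p2 ∨ (p2 → p2)) → p1): Gödel ¬ of 0 = 1 (operand is 0)
  (¬¬((p2 ∨ (p2 → p2)) → p1) → p1): 1 > 0.25, so result = 0.25
  ¬p2: Gödel ¬ of 0.25 = 0 (operand ≠ 0)
  ((¬¬((p2 ∨ (p2 → p2)) → p1) → p1) ∨ ¬p2) = max(0.25, 0) = 0.25
Checking all 25 assignments confirms none give a value below 0.25.

0.25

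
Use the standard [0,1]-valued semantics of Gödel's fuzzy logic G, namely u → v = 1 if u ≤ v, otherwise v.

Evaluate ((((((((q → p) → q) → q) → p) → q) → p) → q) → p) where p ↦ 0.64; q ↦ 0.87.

0.64

(q → p): 0.87 > 0.64, so result = 0.64
((q → p) → q): 0.64 ≤ 0.87, so result = 1
(((q → p) → q) → q): 1 > 0.87, so result = 0.87
((((q → p) → q) → q) → p): 0.87 > 0.64, so result = 0.64
(((((q → p) → q) → q) → p) → q): 0.64 ≤ 0.87, so result = 1
((((((q → p) → q) → q) → p) → q) → p): 1 > 0.64, so result = 0.64
(((((((q → p) → q) → q) → p) → q) → p) → q): 0.64 ≤ 0.87, so result = 1
((((((((q → p) → q) → q) → p) → q) → p) → q) → p): 1 > 0.64, so result = 0.64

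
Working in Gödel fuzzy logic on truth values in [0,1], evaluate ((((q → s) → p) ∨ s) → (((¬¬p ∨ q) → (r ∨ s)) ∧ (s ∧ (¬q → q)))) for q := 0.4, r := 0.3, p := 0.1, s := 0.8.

(q → s): 0.4 ≤ 0.8, so result = 1
((q → s) → p): 1 > 0.1, so result = 0.1
(((q → s) → p) ∨ s) = max(0.1, 0.8) = 0.8
¬p: Gödel ¬ of 0.1 = 0 (operand ≠ 0)
¬¬p: Gödel ¬ of 0 = 1 (operand is 0)
(¬¬p ∨ q) = max(1, 0.4) = 1
(r ∨ s) = max(0.3, 0.8) = 0.8
((¬¬p ∨ q) → (r ∨ s)): 1 > 0.8, so result = 0.8
¬q: Gödel ¬ of 0.4 = 0 (operand ≠ 0)
(¬q → q): 0 ≤ 0.4, so result = 1
(s ∧ (¬q → q)) = min(0.8, 1) = 0.8
(((¬¬p ∨ q) → (r ∨ s)) ∧ (s ∧ (¬q → q))) = min(0.8, 0.8) = 0.8
((((q → s) → p) ∨ s) → (((¬¬p ∨ q) → (r ∨ s)) ∧ (s ∧ (¬q → q)))): 0.8 ≤ 0.8, so result = 1

1.00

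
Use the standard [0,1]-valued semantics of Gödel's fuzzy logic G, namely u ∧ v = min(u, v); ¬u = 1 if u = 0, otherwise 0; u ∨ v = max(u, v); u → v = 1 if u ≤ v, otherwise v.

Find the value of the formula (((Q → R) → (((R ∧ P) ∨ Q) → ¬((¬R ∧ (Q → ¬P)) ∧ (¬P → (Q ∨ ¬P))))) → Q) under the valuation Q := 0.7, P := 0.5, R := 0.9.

0.70

(Q → R): 0.7 ≤ 0.9, so result = 1
(R ∧ P) = min(0.9, 0.5) = 0.5
((R ∧ P) ∨ Q) = max(0.5, 0.7) = 0.7
¬R: Gödel ¬ of 0.9 = 0 (operand ≠ 0)
¬P: Gödel ¬ of 0.5 = 0 (operand ≠ 0)
(Q → ¬P): 0.7 > 0, so result = 0
(¬R ∧ (Q → ¬P)) = min(0, 0) = 0
¬P: Gödel ¬ of 0.5 = 0 (operand ≠ 0)
¬P: Gödel ¬ of 0.5 = 0 (operand ≠ 0)
(Q ∨ ¬P) = max(0.7, 0) = 0.7
(¬P → (Q ∨ ¬P)): 0 ≤ 0.7, so result = 1
((¬R ∧ (Q → ¬P)) ∧ (¬P → (Q ∨ ¬P))) = min(0, 1) = 0
¬((¬R ∧ (Q → ¬P)) ∧ (¬P → (Q ∨ ¬P))): Gödel ¬ of 0 = 1 (operand is 0)
(((R ∧ P) ∨ Q) → ¬((¬R ∧ (Q → ¬P)) ∧ (¬P → (Q ∨ ¬P)))): 0.7 ≤ 1, so result = 1
((Q → R) → (((R ∧ P) ∨ Q) → ¬((¬R ∧ (Q → ¬P)) ∧ (¬P → (Q ∨ ¬P))))): 1 ≤ 1, so result = 1
(((Q → R) → (((R ∧ P) ∨ Q) → ¬((¬R ∧ (Q → ¬P)) ∧ (¬P → (Q ∨ ¬P))))) → Q): 1 > 0.7, so result = 0.7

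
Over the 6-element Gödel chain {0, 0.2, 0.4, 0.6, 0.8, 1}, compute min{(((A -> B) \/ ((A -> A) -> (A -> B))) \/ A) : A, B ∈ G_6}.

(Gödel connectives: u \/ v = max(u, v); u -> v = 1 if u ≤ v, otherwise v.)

0.20

The minimum is attained at A = 0.2, B = 0:
  (A -> B): 0.2 > 0, so result = 0
  (A -> A): 0.2 ≤ 0.2, so result = 1
  (A -> B): 0.2 > 0, so result = 0
  ((A -> A) -> (A -> B)): 1 > 0, so result = 0
  ((A -> B) \/ ((A -> A) -> (A -> B))) = max(0, 0) = 0
  (((A -> B) \/ ((A -> A) -> (A -> B))) \/ A) = max(0, 0.2) = 0.2
Checking all 36 assignments confirms none give a value below 0.20.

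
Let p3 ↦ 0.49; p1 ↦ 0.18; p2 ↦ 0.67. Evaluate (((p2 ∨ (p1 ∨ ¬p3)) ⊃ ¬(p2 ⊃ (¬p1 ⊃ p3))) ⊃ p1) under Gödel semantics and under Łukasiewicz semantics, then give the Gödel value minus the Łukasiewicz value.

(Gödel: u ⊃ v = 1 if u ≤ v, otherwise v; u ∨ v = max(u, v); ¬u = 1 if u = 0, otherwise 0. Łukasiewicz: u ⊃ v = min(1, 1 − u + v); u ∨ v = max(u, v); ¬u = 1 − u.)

Gödel evaluation:
  ¬p3: Gödel ¬ of 0.49 = 0 (operand ≠ 0)
  (p1 ∨ ¬p3) = max(0.18, 0) = 0.18
  (p2 ∨ (p1 ∨ ¬p3)) = max(0.67, 0.18) = 0.67
  ¬p1: Gödel ¬ of 0.18 = 0 (operand ≠ 0)
  (¬p1 ⊃ p3): 0 ≤ 0.49, so result = 1
  (p2 ⊃ (¬p1 ⊃ p3)): 0.67 ≤ 1, so result = 1
  ¬(p2 ⊃ (¬p1 ⊃ p3)): Gödel ¬ of 1 = 0 (operand ≠ 0)
  ((p2 ∨ (p1 ∨ ¬p3)) ⊃ ¬(p2 ⊃ (¬p1 ⊃ p3))): 0.67 > 0, so result = 0
  (((p2 ∨ (p1 ∨ ¬p3)) ⊃ ¬(p2 ⊃ (¬p1 ⊃ p3))) ⊃ p1): 0 ≤ 0.18, so result = 1
  Gödel value = 1
Łukasiewicz evaluation:
  ¬p3: Łukasiewicz ¬ gives 1 − 0.49 = 0.51
  (p1 ∨ ¬p3) = max(0.18, 0.51) = 0.51
  (p2 ∨ (p1 ∨ ¬p3)) = max(0.67, 0.51) = 0.67
  ¬p1: Łukasiewicz ¬ gives 1 − 0.18 = 0.82
  (¬p1 ⊃ p3): min(1, 1 − 0.82 + 0.49) = 0.67
  (p2 ⊃ (¬p1 ⊃ p3)): min(1, 1 − 0.67 + 0.67) = 1
  ¬(p2 ⊃ (¬p1 ⊃ p3)): Łukasiewicz ¬ gives 1 − 1 = 0
  ((p2 ∨ (p1 ∨ ¬p3)) ⊃ ¬(p2 ⊃ (¬p1 ⊃ p3))): min(1, 1 − 0.67 + 0) = 0.33
  (((p2 ∨ (p1 ∨ ¬p3)) ⊃ ¬(p2 ⊃ (¬p1 ⊃ p3))) ⊃ p1): min(1, 1 − 0.33 + 0.18) = 0.85
  Łukasiewicz value = 0.85
Difference: 1 − 0.85 = 0.15

0.15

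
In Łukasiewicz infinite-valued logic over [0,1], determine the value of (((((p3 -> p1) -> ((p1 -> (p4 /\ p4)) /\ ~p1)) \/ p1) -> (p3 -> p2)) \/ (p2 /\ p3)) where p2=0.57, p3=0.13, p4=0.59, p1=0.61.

1.00

(p3 -> p1): min(1, 1 − 0.13 + 0.61) = 1
(p4 /\ p4) = min(0.59, 0.59) = 0.59
(p1 -> (p4 /\ p4)): min(1, 1 − 0.61 + 0.59) = 0.98
~p1: Łukasiewicz ¬ gives 1 − 0.61 = 0.39
((p1 -> (p4 /\ p4)) /\ ~p1) = min(0.98, 0.39) = 0.39
((p3 -> p1) -> ((p1 -> (p4 /\ p4)) /\ ~p1)): min(1, 1 − 1 + 0.39) = 0.39
(((p3 -> p1) -> ((p1 -> (p4 /\ p4)) /\ ~p1)) \/ p1) = max(0.39, 0.61) = 0.61
(p3 -> p2): min(1, 1 − 0.13 + 0.57) = 1
((((p3 -> p1) -> ((p1 -> (p4 /\ p4)) /\ ~p1)) \/ p1) -> (p3 -> p2)): min(1, 1 − 0.61 + 1) = 1
(p2 /\ p3) = min(0.57, 0.13) = 0.13
(((((p3 -> p1) -> ((p1 -> (p4 /\ p4)) /\ ~p1)) \/ p1) -> (p3 -> p2)) \/ (p2 /\ p3)) = max(1, 0.13) = 1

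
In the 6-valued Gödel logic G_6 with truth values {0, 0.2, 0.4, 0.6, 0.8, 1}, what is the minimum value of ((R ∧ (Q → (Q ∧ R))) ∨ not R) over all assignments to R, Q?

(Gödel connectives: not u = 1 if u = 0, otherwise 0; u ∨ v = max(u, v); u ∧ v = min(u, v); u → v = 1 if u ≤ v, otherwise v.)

0.20

The minimum is attained at R = 0.2, Q = 0:
  (Q ∧ R) = min(0, 0.2) = 0
  (Q → (Q ∧ R)): 0 ≤ 0, so result = 1
  (R ∧ (Q → (Q ∧ R))) = min(0.2, 1) = 0.2
  not R: Gödel ¬ of 0.2 = 0 (operand ≠ 0)
  ((R ∧ (Q → (Q ∧ R))) ∨ not R) = max(0.2, 0) = 0.2
Checking all 36 assignments confirms none give a value below 0.20.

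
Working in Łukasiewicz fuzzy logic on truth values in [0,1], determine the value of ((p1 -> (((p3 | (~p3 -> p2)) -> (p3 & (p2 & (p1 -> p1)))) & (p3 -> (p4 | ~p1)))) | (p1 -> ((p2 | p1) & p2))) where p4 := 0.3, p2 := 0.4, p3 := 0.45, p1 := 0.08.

~p3: Łukasiewicz ¬ gives 1 − 0.45 = 0.55
(~p3 -> p2): min(1, 1 − 0.55 + 0.4) = 0.85
(p3 | (~p3 -> p2)) = max(0.45, 0.85) = 0.85
(p1 -> p1): min(1, 1 − 0.08 + 0.08) = 1
(p2 & (p1 -> p1)) = min(0.4, 1) = 0.4
(p3 & (p2 & (p1 -> p1))) = min(0.45, 0.4) = 0.4
((p3 | (~p3 -> p2)) -> (p3 & (p2 & (p1 -> p1)))): min(1, 1 − 0.85 + 0.4) = 0.55
~p1: Łukasiewicz ¬ gives 1 − 0.08 = 0.92
(p4 | ~p1) = max(0.3, 0.92) = 0.92
(p3 -> (p4 | ~p1)): min(1, 1 − 0.45 + 0.92) = 1
(((p3 | (~p3 -> p2)) -> (p3 & (p2 & (p1 -> p1)))) & (p3 -> (p4 | ~p1))) = min(0.55, 1) = 0.55
(p1 -> (((p3 | (~p3 -> p2)) -> (p3 & (p2 & (p1 -> p1)))) & (p3 -> (p4 | ~p1)))): min(1, 1 − 0.08 + 0.55) = 1
(p2 | p1) = max(0.4, 0.08) = 0.4
((p2 | p1) & p2) = min(0.4, 0.4) = 0.4
(p1 -> ((p2 | p1) & p2)): min(1, 1 − 0.08 + 0.4) = 1
((p1 -> (((p3 | (~p3 -> p2)) -> (p3 & (p2 & (p1 -> p1)))) & (p3 -> (p4 | ~p1)))) | (p1 -> ((p2 | p1) & p2))) = max(1, 1) = 1

1.00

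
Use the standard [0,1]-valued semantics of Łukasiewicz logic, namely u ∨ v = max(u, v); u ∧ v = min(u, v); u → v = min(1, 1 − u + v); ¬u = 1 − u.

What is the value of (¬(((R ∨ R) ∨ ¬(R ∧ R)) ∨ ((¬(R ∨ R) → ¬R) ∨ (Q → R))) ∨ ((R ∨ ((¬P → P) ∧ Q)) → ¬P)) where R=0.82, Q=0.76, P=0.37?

(R ∨ R) = max(0.82, 0.82) = 0.82
(R ∧ R) = min(0.82, 0.82) = 0.82
¬(R ∧ R): Łukasiewicz ¬ gives 1 − 0.82 = 0.18
((R ∨ R) ∨ ¬(R ∧ R)) = max(0.82, 0.18) = 0.82
(R ∨ R) = max(0.82, 0.82) = 0.82
¬(R ∨ R): Łukasiewicz ¬ gives 1 − 0.82 = 0.18
¬R: Łukasiewicz ¬ gives 1 − 0.82 = 0.18
(¬(R ∨ R) → ¬R): min(1, 1 − 0.18 + 0.18) = 1
(Q → R): min(1, 1 − 0.76 + 0.82) = 1
((¬(R ∨ R) → ¬R) ∨ (Q → R)) = max(1, 1) = 1
(((R ∨ R) ∨ ¬(R ∧ R)) ∨ ((¬(R ∨ R) → ¬R) ∨ (Q → R))) = max(0.82, 1) = 1
¬(((R ∨ R) ∨ ¬(R ∧ R)) ∨ ((¬(R ∨ R) → ¬R) ∨ (Q → R))): Łukasiewicz ¬ gives 1 − 1 = 0
¬P: Łukasiewicz ¬ gives 1 − 0.37 = 0.63
(¬P → P): min(1, 1 − 0.63 + 0.37) = 0.74
((¬P → P) ∧ Q) = min(0.74, 0.76) = 0.74
(R ∨ ((¬P → P) ∧ Q)) = max(0.82, 0.74) = 0.82
¬P: Łukasiewicz ¬ gives 1 − 0.37 = 0.63
((R ∨ ((¬P → P) ∧ Q)) → ¬P): min(1, 1 − 0.82 + 0.63) = 0.81
(¬(((R ∨ R) ∨ ¬(R ∧ R)) ∨ ((¬(R ∨ R) → ¬R) ∨ (Q → R))) ∨ ((R ∨ ((¬P → P) ∧ Q)) → ¬P)) = max(0, 0.81) = 0.81

0.81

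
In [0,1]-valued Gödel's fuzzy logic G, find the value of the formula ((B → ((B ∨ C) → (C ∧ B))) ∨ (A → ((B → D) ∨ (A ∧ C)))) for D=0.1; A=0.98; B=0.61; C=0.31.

(B ∨ C) = max(0.61, 0.31) = 0.61
(C ∧ B) = min(0.31, 0.61) = 0.31
((B ∨ C) → (C ∧ B)): 0.61 > 0.31, so result = 0.31
(B → ((B ∨ C) → (C ∧ B))): 0.61 > 0.31, so result = 0.31
(B → D): 0.61 > 0.1, so result = 0.1
(A ∧ C) = min(0.98, 0.31) = 0.31
((B → D) ∨ (A ∧ C)) = max(0.1, 0.31) = 0.31
(A → ((B → D) ∨ (A ∧ C))): 0.98 > 0.31, so result = 0.31
((B → ((B ∨ C) → (C ∧ B))) ∨ (A → ((B → D) ∨ (A ∧ C)))) = max(0.31, 0.31) = 0.31

0.31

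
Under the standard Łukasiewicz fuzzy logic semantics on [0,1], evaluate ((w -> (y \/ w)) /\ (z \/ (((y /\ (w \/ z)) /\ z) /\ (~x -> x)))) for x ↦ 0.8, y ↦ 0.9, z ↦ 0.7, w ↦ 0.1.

0.70

(y \/ w) = max(0.9, 0.1) = 0.9
(w -> (y \/ w)): min(1, 1 − 0.1 + 0.9) = 1
(w \/ z) = max(0.1, 0.7) = 0.7
(y /\ (w \/ z)) = min(0.9, 0.7) = 0.7
((y /\ (w \/ z)) /\ z) = min(0.7, 0.7) = 0.7
~x: Łukasiewicz ¬ gives 1 − 0.8 = 0.2
(~x -> x): min(1, 1 − 0.2 + 0.8) = 1
(((y /\ (w \/ z)) /\ z) /\ (~x -> x)) = min(0.7, 1) = 0.7
(z \/ (((y /\ (w \/ z)) /\ z) /\ (~x -> x))) = max(0.7, 0.7) = 0.7
((w -> (y \/ w)) /\ (z \/ (((y /\ (w \/ z)) /\ z) /\ (~x -> x)))) = min(1, 0.7) = 0.7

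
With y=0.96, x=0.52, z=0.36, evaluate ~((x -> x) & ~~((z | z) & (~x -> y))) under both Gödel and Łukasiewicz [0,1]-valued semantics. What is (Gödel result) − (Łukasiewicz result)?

-0.64

Gödel evaluation:
  (x -> x): 0.52 ≤ 0.52, so result = 1
  (z | z) = max(0.36, 0.36) = 0.36
  ~x: Gödel ¬ of 0.52 = 0 (operand ≠ 0)
  (~x -> y): 0 ≤ 0.96, so result = 1
  ((z | z) & (~x -> y)) = min(0.36, 1) = 0.36
  ~((z | z) & (~x -> y)): Gödel ¬ of 0.36 = 0 (operand ≠ 0)
  ~~((z | z) & (~x -> y)): Gödel ¬ of 0 = 1 (operand is 0)
  ((x -> x) & ~~((z | z) & (~x -> y))) = min(1, 1) = 1
  ~((x -> x) & ~~((z | z) & (~x -> y))): Gödel ¬ of 1 = 0 (operand ≠ 0)
  Gödel value = 0
Łukasiewicz evaluation:
  (x -> x): min(1, 1 − 0.52 + 0.52) = 1
  (z | z) = max(0.36, 0.36) = 0.36
  ~x: Łukasiewicz ¬ gives 1 − 0.52 = 0.48
  (~x -> y): min(1, 1 − 0.48 + 0.96) = 1
  ((z | z) & (~x -> y)) = min(0.36, 1) = 0.36
  ~((z | z) & (~x -> y)): Łukasiewicz ¬ gives 1 − 0.36 = 0.64
  ~~((z | z) & (~x -> y)): Łukasiewicz ¬ gives 1 − 0.64 = 0.36
  ((x -> x) & ~~((z | z) & (~x -> y))) = min(1, 0.36) = 0.36
  ~((x -> x) & ~~((z | z) & (~x -> y))): Łukasiewicz ¬ gives 1 − 0.36 = 0.64
  Łukasiewicz value = 0.64
Difference: 0 − 0.64 = -0.64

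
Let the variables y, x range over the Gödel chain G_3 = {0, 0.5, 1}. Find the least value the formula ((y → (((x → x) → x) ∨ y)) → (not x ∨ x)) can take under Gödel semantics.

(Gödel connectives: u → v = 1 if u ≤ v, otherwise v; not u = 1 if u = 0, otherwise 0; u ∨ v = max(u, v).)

The minimum is attained at y = 0, x = 0.5:
  (x → x): 0.5 ≤ 0.5, so result = 1
  ((x → x) → x): 1 > 0.5, so result = 0.5
  (((x → x) → x) ∨ y) = max(0.5, 0) = 0.5
  (y → (((x → x) → x) ∨ y)): 0 ≤ 0.5, so result = 1
  not x: Gödel ¬ of 0.5 = 0 (operand ≠ 0)
  (not x ∨ x) = max(0, 0.5) = 0.5
  ((y → (((x → x) → x) ∨ y)) → (not x ∨ x)): 1 > 0.5, so result = 0.5
Checking all 9 assignments confirms none give a value below 0.50.

0.50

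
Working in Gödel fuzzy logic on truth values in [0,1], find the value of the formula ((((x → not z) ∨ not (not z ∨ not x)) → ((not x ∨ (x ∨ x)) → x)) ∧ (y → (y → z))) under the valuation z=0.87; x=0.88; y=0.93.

not z: Gödel ¬ of 0.87 = 0 (operand ≠ 0)
(x → not z): 0.88 > 0, so result = 0
not z: Gödel ¬ of 0.87 = 0 (operand ≠ 0)
not x: Gödel ¬ of 0.88 = 0 (operand ≠ 0)
(not z ∨ not x) = max(0, 0) = 0
not (not z ∨ not x): Gödel ¬ of 0 = 1 (operand is 0)
((x → not z) ∨ not (not z ∨ not x)) = max(0, 1) = 1
not x: Gödel ¬ of 0.88 = 0 (operand ≠ 0)
(x ∨ x) = max(0.88, 0.88) = 0.88
(not x ∨ (x ∨ x)) = max(0, 0.88) = 0.88
((not x ∨ (x ∨ x)) → x): 0.88 ≤ 0.88, so result = 1
(((x → not z) ∨ not (not z ∨ not x)) → ((not x ∨ (x ∨ x)) → x)): 1 ≤ 1, so result = 1
(y → z): 0.93 > 0.87, so result = 0.87
(y → (y → z)): 0.93 > 0.87, so result = 0.87
((((x → not z) ∨ not (not z ∨ not x)) → ((not x ∨ (x ∨ x)) → x)) ∧ (y → (y → z))) = min(1, 0.87) = 0.87

0.87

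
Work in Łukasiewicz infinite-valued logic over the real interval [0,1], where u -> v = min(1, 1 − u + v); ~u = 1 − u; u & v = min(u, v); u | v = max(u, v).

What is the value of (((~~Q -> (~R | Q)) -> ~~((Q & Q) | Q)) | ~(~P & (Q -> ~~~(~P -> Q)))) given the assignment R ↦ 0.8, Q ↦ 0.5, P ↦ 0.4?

~Q: Łukasiewicz ¬ gives 1 − 0.5 = 0.5
~~Q: Łukasiewicz ¬ gives 1 − 0.5 = 0.5
~R: Łukasiewicz ¬ gives 1 − 0.8 = 0.2
(~R | Q) = max(0.2, 0.5) = 0.5
(~~Q -> (~R | Q)): min(1, 1 − 0.5 + 0.5) = 1
(Q & Q) = min(0.5, 0.5) = 0.5
((Q & Q) | Q) = max(0.5, 0.5) = 0.5
~((Q & Q) | Q): Łukasiewicz ¬ gives 1 − 0.5 = 0.5
~~((Q & Q) | Q): Łukasiewicz ¬ gives 1 − 0.5 = 0.5
((~~Q -> (~R | Q)) -> ~~((Q & Q) | Q)): min(1, 1 − 1 + 0.5) = 0.5
~P: Łukasiewicz ¬ gives 1 − 0.4 = 0.6
~P: Łukasiewicz ¬ gives 1 − 0.4 = 0.6
(~P -> Q): min(1, 1 − 0.6 + 0.5) = 0.9
~(~P -> Q): Łukasiewicz ¬ gives 1 − 0.9 = 0.1
~~(~P -> Q): Łukasiewicz ¬ gives 1 − 0.1 = 0.9
~~~(~P -> Q): Łukasiewicz ¬ gives 1 − 0.9 = 0.1
(Q -> ~~~(~P -> Q)): min(1, 1 − 0.5 + 0.1) = 0.6
(~P & (Q -> ~~~(~P -> Q))) = min(0.6, 0.6) = 0.6
~(~P & (Q -> ~~~(~P -> Q))): Łukasiewicz ¬ gives 1 − 0.6 = 0.4
(((~~Q -> (~R | Q)) -> ~~((Q & Q) | Q)) | ~(~P & (Q -> ~~~(~P -> Q)))) = max(0.5, 0.4) = 0.5

0.50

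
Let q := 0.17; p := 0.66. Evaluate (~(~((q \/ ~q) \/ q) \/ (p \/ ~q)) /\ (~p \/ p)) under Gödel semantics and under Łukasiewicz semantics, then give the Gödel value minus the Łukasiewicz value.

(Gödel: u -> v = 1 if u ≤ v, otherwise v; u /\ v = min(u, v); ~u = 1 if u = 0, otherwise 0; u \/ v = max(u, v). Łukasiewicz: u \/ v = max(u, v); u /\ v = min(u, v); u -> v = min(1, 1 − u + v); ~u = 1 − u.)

-0.17

Gödel evaluation:
  ~q: Gödel ¬ of 0.17 = 0 (operand ≠ 0)
  (q \/ ~q) = max(0.17, 0) = 0.17
  ((q \/ ~q) \/ q) = max(0.17, 0.17) = 0.17
  ~((q \/ ~q) \/ q): Gödel ¬ of 0.17 = 0 (operand ≠ 0)
  ~q: Gödel ¬ of 0.17 = 0 (operand ≠ 0)
  (p \/ ~q) = max(0.66, 0) = 0.66
  (~((q \/ ~q) \/ q) \/ (p \/ ~q)) = max(0, 0.66) = 0.66
  ~(~((q \/ ~q) \/ q) \/ (p \/ ~q)): Gödel ¬ of 0.66 = 0 (operand ≠ 0)
  ~p: Gödel ¬ of 0.66 = 0 (operand ≠ 0)
  (~p \/ p) = max(0, 0.66) = 0.66
  (~(~((q \/ ~q) \/ q) \/ (p \/ ~q)) /\ (~p \/ p)) = min(0, 0.66) = 0
  Gödel value = 0
Łukasiewicz evaluation:
  ~q: Łukasiewicz ¬ gives 1 − 0.17 = 0.83
  (q \/ ~q) = max(0.17, 0.83) = 0.83
  ((q \/ ~q) \/ q) = max(0.83, 0.17) = 0.83
  ~((q \/ ~q) \/ q): Łukasiewicz ¬ gives 1 − 0.83 = 0.17
  ~q: Łukasiewicz ¬ gives 1 − 0.17 = 0.83
  (p \/ ~q) = max(0.66, 0.83) = 0.83
  (~((q \/ ~q) \/ q) \/ (p \/ ~q)) = max(0.17, 0.83) = 0.83
  ~(~((q \/ ~q) \/ q) \/ (p \/ ~q)): Łukasiewicz ¬ gives 1 − 0.83 = 0.17
  ~p: Łukasiewicz ¬ gives 1 − 0.66 = 0.34
  (~p \/ p) = max(0.34, 0.66) = 0.66
  (~(~((q \/ ~q) \/ q) \/ (p \/ ~q)) /\ (~p \/ p)) = min(0.17, 0.66) = 0.17
  Łukasiewicz value = 0.17
Difference: 0 − 0.17 = -0.17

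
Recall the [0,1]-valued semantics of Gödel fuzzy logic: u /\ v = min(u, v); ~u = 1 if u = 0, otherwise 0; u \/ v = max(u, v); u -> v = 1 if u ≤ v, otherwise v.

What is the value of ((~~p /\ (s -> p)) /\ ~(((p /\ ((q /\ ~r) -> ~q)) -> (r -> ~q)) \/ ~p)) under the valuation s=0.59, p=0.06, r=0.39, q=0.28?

~p: Gödel ¬ of 0.06 = 0 (operand ≠ 0)
~~p: Gödel ¬ of 0 = 1 (operand is 0)
(s -> p): 0.59 > 0.06, so result = 0.06
(~~p /\ (s -> p)) = min(1, 0.06) = 0.06
~r: Gödel ¬ of 0.39 = 0 (operand ≠ 0)
(q /\ ~r) = min(0.28, 0) = 0
~q: Gödel ¬ of 0.28 = 0 (operand ≠ 0)
((q /\ ~r) -> ~q): 0 ≤ 0, so result = 1
(p /\ ((q /\ ~r) -> ~q)) = min(0.06, 1) = 0.06
~q: Gödel ¬ of 0.28 = 0 (operand ≠ 0)
(r -> ~q): 0.39 > 0, so result = 0
((p /\ ((q /\ ~r) -> ~q)) -> (r -> ~q)): 0.06 > 0, so result = 0
~p: Gödel ¬ of 0.06 = 0 (operand ≠ 0)
(((p /\ ((q /\ ~r) -> ~q)) -> (r -> ~q)) \/ ~p) = max(0, 0) = 0
~(((p /\ ((q /\ ~r) -> ~q)) -> (r -> ~q)) \/ ~p): Gödel ¬ of 0 = 1 (operand is 0)
((~~p /\ (s -> p)) /\ ~(((p /\ ((q /\ ~r) -> ~q)) -> (r -> ~q)) \/ ~p)) = min(0.06, 1) = 0.06

0.06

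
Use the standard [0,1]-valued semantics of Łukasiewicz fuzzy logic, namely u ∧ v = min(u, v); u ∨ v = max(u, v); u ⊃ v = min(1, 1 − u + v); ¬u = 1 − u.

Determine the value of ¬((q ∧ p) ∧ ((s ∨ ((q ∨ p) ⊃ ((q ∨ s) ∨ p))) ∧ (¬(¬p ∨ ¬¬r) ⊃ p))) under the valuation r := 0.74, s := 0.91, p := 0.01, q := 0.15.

0.99

(q ∧ p) = min(0.15, 0.01) = 0.01
(q ∨ p) = max(0.15, 0.01) = 0.15
(q ∨ s) = max(0.15, 0.91) = 0.91
((q ∨ s) ∨ p) = max(0.91, 0.01) = 0.91
((q ∨ p) ⊃ ((q ∨ s) ∨ p)): min(1, 1 − 0.15 + 0.91) = 1
(s ∨ ((q ∨ p) ⊃ ((q ∨ s) ∨ p))) = max(0.91, 1) = 1
¬p: Łukasiewicz ¬ gives 1 − 0.01 = 0.99
¬r: Łukasiewicz ¬ gives 1 − 0.74 = 0.26
¬¬r: Łukasiewicz ¬ gives 1 − 0.26 = 0.74
(¬p ∨ ¬¬r) = max(0.99, 0.74) = 0.99
¬(¬p ∨ ¬¬r): Łukasiewicz ¬ gives 1 − 0.99 = 0.01
(¬(¬p ∨ ¬¬r) ⊃ p): min(1, 1 − 0.01 + 0.01) = 1
((s ∨ ((q ∨ p) ⊃ ((q ∨ s) ∨ p))) ∧ (¬(¬p ∨ ¬¬r) ⊃ p)) = min(1, 1) = 1
((q ∧ p) ∧ ((s ∨ ((q ∨ p) ⊃ ((q ∨ s) ∨ p))) ∧ (¬(¬p ∨ ¬¬r) ⊃ p))) = min(0.01, 1) = 0.01
¬((q ∧ p) ∧ ((s ∨ ((q ∨ p) ⊃ ((q ∨ s) ∨ p))) ∧ (¬(¬p ∨ ¬¬r) ⊃ p))): Łukasiewicz ¬ gives 1 − 0.01 = 0.99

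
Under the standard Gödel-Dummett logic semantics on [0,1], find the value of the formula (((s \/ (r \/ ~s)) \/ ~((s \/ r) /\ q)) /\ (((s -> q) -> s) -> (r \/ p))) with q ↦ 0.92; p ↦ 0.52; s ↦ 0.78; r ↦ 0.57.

~s: Gödel ¬ of 0.78 = 0 (operand ≠ 0)
(r \/ ~s) = max(0.57, 0) = 0.57
(s \/ (r \/ ~s)) = max(0.78, 0.57) = 0.78
(s \/ r) = max(0.78, 0.57) = 0.78
((s \/ r) /\ q) = min(0.78, 0.92) = 0.78
~((s \/ r) /\ q): Gödel ¬ of 0.78 = 0 (operand ≠ 0)
((s \/ (r \/ ~s)) \/ ~((s \/ r) /\ q)) = max(0.78, 0) = 0.78
(s -> q): 0.78 ≤ 0.92, so result = 1
((s -> q) -> s): 1 > 0.78, so result = 0.78
(r \/ p) = max(0.57, 0.52) = 0.57
(((s -> q) -> s) -> (r \/ p)): 0.78 > 0.57, so result = 0.57
(((s \/ (r \/ ~s)) \/ ~((s \/ r) /\ q)) /\ (((s -> q) -> s) -> (r \/ p))) = min(0.78, 0.57) = 0.57

0.57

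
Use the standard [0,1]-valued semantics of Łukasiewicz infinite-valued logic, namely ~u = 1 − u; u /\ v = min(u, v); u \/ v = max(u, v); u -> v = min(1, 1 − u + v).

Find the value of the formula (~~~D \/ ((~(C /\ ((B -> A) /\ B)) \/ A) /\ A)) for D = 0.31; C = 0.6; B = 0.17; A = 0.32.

~D: Łukasiewicz ¬ gives 1 − 0.31 = 0.69
~~D: Łukasiewicz ¬ gives 1 − 0.69 = 0.31
~~~D: Łukasiewicz ¬ gives 1 − 0.31 = 0.69
(B -> A): min(1, 1 − 0.17 + 0.32) = 1
((B -> A) /\ B) = min(1, 0.17) = 0.17
(C /\ ((B -> A) /\ B)) = min(0.6, 0.17) = 0.17
~(C /\ ((B -> A) /\ B)): Łukasiewicz ¬ gives 1 − 0.17 = 0.83
(~(C /\ ((B -> A) /\ B)) \/ A) = max(0.83, 0.32) = 0.83
((~(C /\ ((B -> A) /\ B)) \/ A) /\ A) = min(0.83, 0.32) = 0.32
(~~~D \/ ((~(C /\ ((B -> A) /\ B)) \/ A) /\ A)) = max(0.69, 0.32) = 0.69

0.69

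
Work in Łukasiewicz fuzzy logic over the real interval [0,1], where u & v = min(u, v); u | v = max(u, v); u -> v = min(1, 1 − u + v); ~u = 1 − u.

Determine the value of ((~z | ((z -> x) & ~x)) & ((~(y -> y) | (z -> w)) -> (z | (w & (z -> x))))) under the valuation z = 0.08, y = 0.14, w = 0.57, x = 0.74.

~z: Łukasiewicz ¬ gives 1 − 0.08 = 0.92
(z -> x): min(1, 1 − 0.08 + 0.74) = 1
~x: Łukasiewicz ¬ gives 1 − 0.74 = 0.26
((z -> x) & ~x) = min(1, 0.26) = 0.26
(~z | ((z -> x) & ~x)) = max(0.92, 0.26) = 0.92
(y -> y): min(1, 1 − 0.14 + 0.14) = 1
~(y -> y): Łukasiewicz ¬ gives 1 − 1 = 0
(z -> w): min(1, 1 − 0.08 + 0.57) = 1
(~(y -> y) | (z -> w)) = max(0, 1) = 1
(z -> x): min(1, 1 − 0.08 + 0.74) = 1
(w & (z -> x)) = min(0.57, 1) = 0.57
(z | (w & (z -> x))) = max(0.08, 0.57) = 0.57
((~(y -> y) | (z -> w)) -> (z | (w & (z -> x)))): min(1, 1 − 1 + 0.57) = 0.57
((~z | ((z -> x) & ~x)) & ((~(y -> y) | (z -> w)) -> (z | (w & (z -> x))))) = min(0.92, 0.57) = 0.57

0.57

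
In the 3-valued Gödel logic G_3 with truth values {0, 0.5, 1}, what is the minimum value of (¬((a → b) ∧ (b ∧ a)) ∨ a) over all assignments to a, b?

The minimum is attained at a = 0.5, b = 0.5:
  (a → b): 0.5 ≤ 0.5, so result = 1
  (b ∧ a) = min(0.5, 0.5) = 0.5
  ((a → b) ∧ (b ∧ a)) = min(1, 0.5) = 0.5
  ¬((a → b) ∧ (b ∧ a)): Gödel ¬ of 0.5 = 0 (operand ≠ 0)
  (¬((a → b) ∧ (b ∧ a)) ∨ a) = max(0, 0.5) = 0.5
Checking all 9 assignments confirms none give a value below 0.50.

0.50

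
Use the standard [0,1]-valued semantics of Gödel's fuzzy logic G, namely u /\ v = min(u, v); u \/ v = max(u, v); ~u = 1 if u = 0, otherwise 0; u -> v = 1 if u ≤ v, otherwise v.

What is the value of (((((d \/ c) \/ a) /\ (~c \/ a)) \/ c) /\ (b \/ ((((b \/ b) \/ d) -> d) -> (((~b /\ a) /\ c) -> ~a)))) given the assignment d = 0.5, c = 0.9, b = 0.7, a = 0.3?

0.90

(d \/ c) = max(0.5, 0.9) = 0.9
((d \/ c) \/ a) = max(0.9, 0.3) = 0.9
~c: Gödel ¬ of 0.9 = 0 (operand ≠ 0)
(~c \/ a) = max(0, 0.3) = 0.3
(((d \/ c) \/ a) /\ (~c \/ a)) = min(0.9, 0.3) = 0.3
((((d \/ c) \/ a) /\ (~c \/ a)) \/ c) = max(0.3, 0.9) = 0.9
(b \/ b) = max(0.7, 0.7) = 0.7
((b \/ b) \/ d) = max(0.7, 0.5) = 0.7
(((b \/ b) \/ d) -> d): 0.7 > 0.5, so result = 0.5
~b: Gödel ¬ of 0.7 = 0 (operand ≠ 0)
(~b /\ a) = min(0, 0.3) = 0
((~b /\ a) /\ c) = min(0, 0.9) = 0
~a: Gödel ¬ of 0.3 = 0 (operand ≠ 0)
(((~b /\ a) /\ c) -> ~a): 0 ≤ 0, so result = 1
((((b \/ b) \/ d) -> d) -> (((~b /\ a) /\ c) -> ~a)): 0.5 ≤ 1, so result = 1
(b \/ ((((b \/ b) \/ d) -> d) -> (((~b /\ a) /\ c) -> ~a))) = max(0.7, 1) = 1
(((((d \/ c) \/ a) /\ (~c \/ a)) \/ c) /\ (b \/ ((((b \/ b) \/ d) -> d) -> (((~b /\ a) /\ c) -> ~a)))) = min(0.9, 1) = 0.9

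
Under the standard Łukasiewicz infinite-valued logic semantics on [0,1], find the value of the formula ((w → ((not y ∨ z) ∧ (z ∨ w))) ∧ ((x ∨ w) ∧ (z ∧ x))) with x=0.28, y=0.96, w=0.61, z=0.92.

0.28

not y: Łukasiewicz ¬ gives 1 − 0.96 = 0.04
(not y ∨ z) = max(0.04, 0.92) = 0.92
(z ∨ w) = max(0.92, 0.61) = 0.92
((not y ∨ z) ∧ (z ∨ w)) = min(0.92, 0.92) = 0.92
(w → ((not y ∨ z) ∧ (z ∨ w))): min(1, 1 − 0.61 + 0.92) = 1
(x ∨ w) = max(0.28, 0.61) = 0.61
(z ∧ x) = min(0.92, 0.28) = 0.28
((x ∨ w) ∧ (z ∧ x)) = min(0.61, 0.28) = 0.28
((w → ((not y ∨ z) ∧ (z ∨ w))) ∧ ((x ∨ w) ∧ (z ∧ x))) = min(1, 0.28) = 0.28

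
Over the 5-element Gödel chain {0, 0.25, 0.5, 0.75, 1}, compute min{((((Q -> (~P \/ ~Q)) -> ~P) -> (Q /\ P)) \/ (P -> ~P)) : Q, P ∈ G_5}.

0.25

The minimum is attained at Q = 0.25, P = 0.25:
  ~P: Gödel ¬ of 0.25 = 0 (operand ≠ 0)
  ~Q: Gödel ¬ of 0.25 = 0 (operand ≠ 0)
  (~P \/ ~Q) = max(0, 0) = 0
  (Q -> (~P \/ ~Q)): 0.25 > 0, so result = 0
  ~P: Gödel ¬ of 0.25 = 0 (operand ≠ 0)
  ((Q -> (~P \/ ~Q)) -> ~P): 0 ≤ 0, so result = 1
  (Q /\ P) = min(0.25, 0.25) = 0.25
  (((Q -> (~P \/ ~Q)) -> ~P) -> (Q /\ P)): 1 > 0.25, so result = 0.25
  ~P: Gödel ¬ of 0.25 = 0 (operand ≠ 0)
  (P -> ~P): 0.25 > 0, so result = 0
  ((((Q -> (~P \/ ~Q)) -> ~P) -> (Q /\ P)) \/ (P -> ~P)) = max(0.25, 0) = 0.25
Checking all 25 assignments confirms none give a value below 0.25.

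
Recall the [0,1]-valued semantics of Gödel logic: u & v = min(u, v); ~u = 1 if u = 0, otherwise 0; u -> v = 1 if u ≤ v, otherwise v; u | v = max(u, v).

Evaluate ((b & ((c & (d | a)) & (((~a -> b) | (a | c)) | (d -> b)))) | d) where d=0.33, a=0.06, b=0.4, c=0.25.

0.33

(d | a) = max(0.33, 0.06) = 0.33
(c & (d | a)) = min(0.25, 0.33) = 0.25
~a: Gödel ¬ of 0.06 = 0 (operand ≠ 0)
(~a -> b): 0 ≤ 0.4, so result = 1
(a | c) = max(0.06, 0.25) = 0.25
((~a -> b) | (a | c)) = max(1, 0.25) = 1
(d -> b): 0.33 ≤ 0.4, so result = 1
(((~a -> b) | (a | c)) | (d -> b)) = max(1, 1) = 1
((c & (d | a)) & (((~a -> b) | (a | c)) | (d -> b))) = min(0.25, 1) = 0.25
(b & ((c & (d | a)) & (((~a -> b) | (a | c)) | (d -> b)))) = min(0.4, 0.25) = 0.25
((b & ((c & (d | a)) & (((~a -> b) | (a | c)) | (d -> b)))) | d) = max(0.25, 0.33) = 0.33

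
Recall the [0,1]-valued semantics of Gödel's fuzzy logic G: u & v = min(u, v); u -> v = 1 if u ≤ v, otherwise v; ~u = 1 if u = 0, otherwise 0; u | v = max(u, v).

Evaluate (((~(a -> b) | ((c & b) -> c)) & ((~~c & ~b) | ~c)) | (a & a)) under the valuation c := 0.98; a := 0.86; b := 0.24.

(a -> b): 0.86 > 0.24, so result = 0.24
~(a -> b): Gödel ¬ of 0.24 = 0 (operand ≠ 0)
(c & b) = min(0.98, 0.24) = 0.24
((c & b) -> c): 0.24 ≤ 0.98, so result = 1
(~(a -> b) | ((c & b) -> c)) = max(0, 1) = 1
~c: Gödel ¬ of 0.98 = 0 (operand ≠ 0)
~~c: Gödel ¬ of 0 = 1 (operand is 0)
~b: Gödel ¬ of 0.24 = 0 (operand ≠ 0)
(~~c & ~b) = min(1, 0) = 0
~c: Gödel ¬ of 0.98 = 0 (operand ≠ 0)
((~~c & ~b) | ~c) = max(0, 0) = 0
((~(a -> b) | ((c & b) -> c)) & ((~~c & ~b) | ~c)) = min(1, 0) = 0
(a & a) = min(0.86, 0.86) = 0.86
(((~(a -> b) | ((c & b) -> c)) & ((~~c & ~b) | ~c)) | (a & a)) = max(0, 0.86) = 0.86

0.86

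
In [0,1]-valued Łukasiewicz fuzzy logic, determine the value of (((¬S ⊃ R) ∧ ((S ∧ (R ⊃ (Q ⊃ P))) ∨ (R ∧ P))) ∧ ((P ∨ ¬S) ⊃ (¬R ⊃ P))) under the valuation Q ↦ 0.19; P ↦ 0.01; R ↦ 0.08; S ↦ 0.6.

¬S: Łukasiewicz ¬ gives 1 − 0.6 = 0.4
(¬S ⊃ R): min(1, 1 − 0.4 + 0.08) = 0.68
(Q ⊃ P): min(1, 1 − 0.19 + 0.01) = 0.82
(R ⊃ (Q ⊃ P)): min(1, 1 − 0.08 + 0.82) = 1
(S ∧ (R ⊃ (Q ⊃ P))) = min(0.6, 1) = 0.6
(R ∧ P) = min(0.08, 0.01) = 0.01
((S ∧ (R ⊃ (Q ⊃ P))) ∨ (R ∧ P)) = max(0.6, 0.01) = 0.6
((¬S ⊃ R) ∧ ((S ∧ (R ⊃ (Q ⊃ P))) ∨ (R ∧ P))) = min(0.68, 0.6) = 0.6
¬S: Łukasiewicz ¬ gives 1 − 0.6 = 0.4
(P ∨ ¬S) = max(0.01, 0.4) = 0.4
¬R: Łukasiewicz ¬ gives 1 − 0.08 = 0.92
(¬R ⊃ P): min(1, 1 − 0.92 + 0.01) = 0.09
((P ∨ ¬S) ⊃ (¬R ⊃ P)): min(1, 1 − 0.4 + 0.09) = 0.69
(((¬S ⊃ R) ∧ ((S ∧ (R ⊃ (Q ⊃ P))) ∨ (R ∧ P))) ∧ ((P ∨ ¬S) ⊃ (¬R ⊃ P))) = min(0.6, 0.69) = 0.6

0.60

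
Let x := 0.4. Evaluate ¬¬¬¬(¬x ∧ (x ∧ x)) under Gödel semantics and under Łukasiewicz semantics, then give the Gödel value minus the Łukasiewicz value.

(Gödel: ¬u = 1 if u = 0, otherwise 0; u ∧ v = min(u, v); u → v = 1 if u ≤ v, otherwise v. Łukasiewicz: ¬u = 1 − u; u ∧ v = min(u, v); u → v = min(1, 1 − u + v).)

Gödel evaluation:
  ¬x: Gödel ¬ of 0.4 = 0 (operand ≠ 0)
  (x ∧ x) = min(0.4, 0.4) = 0.4
  (¬x ∧ (x ∧ x)) = min(0, 0.4) = 0
  ¬(¬x ∧ (x ∧ x)): Gödel ¬ of 0 = 1 (operand is 0)
  ¬¬(¬x ∧ (x ∧ x)): Gödel ¬ of 1 = 0 (operand ≠ 0)
  ¬¬¬(¬x ∧ (x ∧ x)): Gödel ¬ of 0 = 1 (operand is 0)
  ¬¬¬¬(¬x ∧ (x ∧ x)): Gödel ¬ of 1 = 0 (operand ≠ 0)
  Gödel value = 0
Łukasiewicz evaluation:
  ¬x: Łukasiewicz ¬ gives 1 − 0.4 = 0.6
  (x ∧ x) = min(0.4, 0.4) = 0.4
  (¬x ∧ (x ∧ x)) = min(0.6, 0.4) = 0.4
  ¬(¬x ∧ (x ∧ x)): Łukasiewicz ¬ gives 1 − 0.4 = 0.6
  ¬¬(¬x ∧ (x ∧ x)): Łukasiewicz ¬ gives 1 − 0.6 = 0.4
  ¬¬¬(¬x ∧ (x ∧ x)): Łukasiewicz ¬ gives 1 − 0.4 = 0.6
  ¬¬¬¬(¬x ∧ (x ∧ x)): Łukasiewicz ¬ gives 1 − 0.6 = 0.4
  Łukasiewicz value = 0.4
Difference: 0 − 0.4 = -0.40

-0.40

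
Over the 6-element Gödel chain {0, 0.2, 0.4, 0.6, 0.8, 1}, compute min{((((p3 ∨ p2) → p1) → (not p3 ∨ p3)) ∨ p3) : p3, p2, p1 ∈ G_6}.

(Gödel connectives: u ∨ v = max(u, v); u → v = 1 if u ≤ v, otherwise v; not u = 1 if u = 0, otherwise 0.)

The minimum is attained at p3 = 0.2, p2 = 0, p1 = 0.2:
  (p3 ∨ p2) = max(0.2, 0) = 0.2
  ((p3 ∨ p2) → p1): 0.2 ≤ 0.2, so result = 1
  not p3: Gödel ¬ of 0.2 = 0 (operand ≠ 0)
  (not p3 ∨ p3) = max(0, 0.2) = 0.2
  (((p3 ∨ p2) → p1) → (not p3 ∨ p3)): 1 > 0.2, so result = 0.2
  ((((p3 ∨ p2) → p1) → (not p3 ∨ p3)) ∨ p3) = max(0.2, 0.2) = 0.2
Checking all 216 assignments confirms none give a value below 0.20.

0.20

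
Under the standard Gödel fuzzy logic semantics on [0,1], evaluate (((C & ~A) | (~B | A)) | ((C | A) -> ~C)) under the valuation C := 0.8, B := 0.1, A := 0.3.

~A: Gödel ¬ of 0.3 = 0 (operand ≠ 0)
(C & ~A) = min(0.8, 0) = 0
~B: Gödel ¬ of 0.1 = 0 (operand ≠ 0)
(~B | A) = max(0, 0.3) = 0.3
((C & ~A) | (~B | A)) = max(0, 0.3) = 0.3
(C | A) = max(0.8, 0.3) = 0.8
~C: Gödel ¬ of 0.8 = 0 (operand ≠ 0)
((C | A) -> ~C): 0.8 > 0, so result = 0
(((C & ~A) | (~B | A)) | ((C | A) -> ~C)) = max(0.3, 0) = 0.3

0.30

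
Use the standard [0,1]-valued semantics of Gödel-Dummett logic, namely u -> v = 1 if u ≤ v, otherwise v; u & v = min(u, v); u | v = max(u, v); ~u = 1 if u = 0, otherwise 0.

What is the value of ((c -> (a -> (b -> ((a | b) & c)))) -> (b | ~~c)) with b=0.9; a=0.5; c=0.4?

(a | b) = max(0.5, 0.9) = 0.9
((a | b) & c) = min(0.9, 0.4) = 0.4
(b -> ((a | b) & c)): 0.9 > 0.4, so result = 0.4
(a -> (b -> ((a | b) & c))): 0.5 > 0.4, so result = 0.4
(c -> (a -> (b -> ((a | b) & c)))): 0.4 ≤ 0.4, so result = 1
~c: Gödel ¬ of 0.4 = 0 (operand ≠ 0)
~~c: Gödel ¬ of 0 = 1 (operand is 0)
(b | ~~c) = max(0.9, 1) = 1
((c -> (a -> (b -> ((a | b) & c)))) -> (b | ~~c)): 1 ≤ 1, so result = 1

1.00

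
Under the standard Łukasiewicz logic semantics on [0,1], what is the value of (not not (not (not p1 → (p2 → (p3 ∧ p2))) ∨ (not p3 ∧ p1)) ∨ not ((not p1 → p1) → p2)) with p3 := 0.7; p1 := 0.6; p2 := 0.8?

0.30

not p1: Łukasiewicz ¬ gives 1 − 0.6 = 0.4
(p3 ∧ p2) = min(0.7, 0.8) = 0.7
(p2 → (p3 ∧ p2)): min(1, 1 − 0.8 + 0.7) = 0.9
(not p1 → (p2 → (p3 ∧ p2))): min(1, 1 − 0.4 + 0.9) = 1
not (not p1 → (p2 → (p3 ∧ p2))): Łukasiewicz ¬ gives 1 − 1 = 0
not p3: Łukasiewicz ¬ gives 1 − 0.7 = 0.3
(not p3 ∧ p1) = min(0.3, 0.6) = 0.3
(not (not p1 → (p2 → (p3 ∧ p2))) ∨ (not p3 ∧ p1)) = max(0, 0.3) = 0.3
not (not (not p1 → (p2 → (p3 ∧ p2))) ∨ (not p3 ∧ p1)): Łukasiewicz ¬ gives 1 − 0.3 = 0.7
not not (not (not p1 → (p2 → (p3 ∧ p2))) ∨ (not p3 ∧ p1)): Łukasiewicz ¬ gives 1 − 0.7 = 0.3
not p1: Łukasiewicz ¬ gives 1 − 0.6 = 0.4
(not p1 → p1): min(1, 1 − 0.4 + 0.6) = 1
((not p1 → p1) → p2): min(1, 1 − 1 + 0.8) = 0.8
not ((not p1 → p1) → p2): Łukasiewicz ¬ gives 1 − 0.8 = 0.2
(not not (not (not p1 → (p2 → (p3 ∧ p2))) ∨ (not p3 ∧ p1)) ∨ not ((not p1 → p1) → p2)) = max(0.3, 0.2) = 0.3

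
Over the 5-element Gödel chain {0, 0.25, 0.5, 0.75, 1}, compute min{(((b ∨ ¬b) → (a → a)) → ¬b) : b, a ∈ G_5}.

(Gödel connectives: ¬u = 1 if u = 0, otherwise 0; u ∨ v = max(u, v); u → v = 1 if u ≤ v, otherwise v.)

0.00

The minimum is attained at b = 0.25, a = 0:
  ¬b: Gödel ¬ of 0.25 = 0 (operand ≠ 0)
  (b ∨ ¬b) = max(0.25, 0) = 0.25
  (a → a): 0 ≤ 0, so result = 1
  ((b ∨ ¬b) → (a → a)): 0.25 ≤ 1, so result = 1
  ¬b: Gödel ¬ of 0.25 = 0 (operand ≠ 0)
  (((b ∨ ¬b) → (a → a)) → ¬b): 1 > 0, so result = 0
Checking all 25 assignments confirms none give a value below 0.00.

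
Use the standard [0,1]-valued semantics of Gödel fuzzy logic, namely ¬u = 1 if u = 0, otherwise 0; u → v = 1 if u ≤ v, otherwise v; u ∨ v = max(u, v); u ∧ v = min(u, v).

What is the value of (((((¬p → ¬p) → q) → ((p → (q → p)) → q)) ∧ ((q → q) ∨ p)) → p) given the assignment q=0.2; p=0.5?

0.50

¬p: Gödel ¬ of 0.5 = 0 (operand ≠ 0)
¬p: Gödel ¬ of 0.5 = 0 (operand ≠ 0)
(¬p → ¬p): 0 ≤ 0, so result = 1
((¬p → ¬p) → q): 1 > 0.2, so result = 0.2
(q → p): 0.2 ≤ 0.5, so result = 1
(p → (q → p)): 0.5 ≤ 1, so result = 1
((p → (q → p)) → q): 1 > 0.2, so result = 0.2
(((¬p → ¬p) → q) → ((p → (q → p)) → q)): 0.2 ≤ 0.2, so result = 1
(q → q): 0.2 ≤ 0.2, so result = 1
((q → q) ∨ p) = max(1, 0.5) = 1
((((¬p → ¬p) → q) → ((p → (q → p)) → q)) ∧ ((q → q) ∨ p)) = min(1, 1) = 1
(((((¬p → ¬p) → q) → ((p → (q → p)) → q)) ∧ ((q → q) ∨ p)) → p): 1 > 0.5, so result = 0.5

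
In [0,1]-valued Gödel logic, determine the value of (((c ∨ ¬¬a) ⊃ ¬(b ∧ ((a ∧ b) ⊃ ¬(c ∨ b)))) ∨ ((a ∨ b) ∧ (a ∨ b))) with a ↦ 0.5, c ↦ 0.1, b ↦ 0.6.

1.00

¬a: Gödel ¬ of 0.5 = 0 (operand ≠ 0)
¬¬a: Gödel ¬ of 0 = 1 (operand is 0)
(c ∨ ¬¬a) = max(0.1, 1) = 1
(a ∧ b) = min(0.5, 0.6) = 0.5
(c ∨ b) = max(0.1, 0.6) = 0.6
¬(c ∨ b): Gödel ¬ of 0.6 = 0 (operand ≠ 0)
((a ∧ b) ⊃ ¬(c ∨ b)): 0.5 > 0, so result = 0
(b ∧ ((a ∧ b) ⊃ ¬(c ∨ b))) = min(0.6, 0) = 0
¬(b ∧ ((a ∧ b) ⊃ ¬(c ∨ b))): Gödel ¬ of 0 = 1 (operand is 0)
((c ∨ ¬¬a) ⊃ ¬(b ∧ ((a ∧ b) ⊃ ¬(c ∨ b)))): 1 ≤ 1, so result = 1
(a ∨ b) = max(0.5, 0.6) = 0.6
(a ∨ b) = max(0.5, 0.6) = 0.6
((a ∨ b) ∧ (a ∨ b)) = min(0.6, 0.6) = 0.6
(((c ∨ ¬¬a) ⊃ ¬(b ∧ ((a ∧ b) ⊃ ¬(c ∨ b)))) ∨ ((a ∨ b) ∧ (a ∨ b))) = max(1, 0.6) = 1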